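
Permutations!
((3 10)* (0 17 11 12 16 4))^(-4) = ((0 17 11 12 16 4)(3 10))^(-4) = (0 11 16)(4 17 12)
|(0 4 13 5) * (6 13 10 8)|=7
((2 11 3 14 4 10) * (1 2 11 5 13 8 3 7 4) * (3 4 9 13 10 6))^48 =((1 2 5 10 11 7 9 13 8 4 6 3 14))^48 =(1 4 7 2 6 9 5 3 13 10 14 8 11)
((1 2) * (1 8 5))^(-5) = (1 5 8 2)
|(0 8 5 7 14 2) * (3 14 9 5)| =15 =|(0 8 3 14 2)(5 7 9)|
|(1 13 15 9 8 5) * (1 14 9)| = 12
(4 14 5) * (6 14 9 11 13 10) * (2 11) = (2 11 13 10 6 14 5 4 9) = [0, 1, 11, 3, 9, 4, 14, 7, 8, 2, 6, 13, 12, 10, 5]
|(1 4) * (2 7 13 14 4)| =6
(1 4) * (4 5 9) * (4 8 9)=(1 5 4)(8 9)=[0, 5, 2, 3, 1, 4, 6, 7, 9, 8]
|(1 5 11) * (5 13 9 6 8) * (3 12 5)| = 9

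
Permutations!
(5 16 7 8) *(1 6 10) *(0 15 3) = (0 15 3)(1 6 10)(5 16 7 8) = [15, 6, 2, 0, 4, 16, 10, 8, 5, 9, 1, 11, 12, 13, 14, 3, 7]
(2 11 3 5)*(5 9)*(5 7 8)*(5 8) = (2 11 3 9 7 5) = [0, 1, 11, 9, 4, 2, 6, 5, 8, 7, 10, 3]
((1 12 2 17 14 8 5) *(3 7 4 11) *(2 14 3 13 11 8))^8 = (1 8 7 17 14)(2 12 5 4 3)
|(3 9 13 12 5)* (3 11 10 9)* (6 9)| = 7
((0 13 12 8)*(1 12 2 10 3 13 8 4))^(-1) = ((0 8)(1 12 4)(2 10 3 13))^(-1) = (0 8)(1 4 12)(2 13 3 10)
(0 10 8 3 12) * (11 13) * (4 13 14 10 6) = (0 6 4 13 11 14 10 8 3 12) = [6, 1, 2, 12, 13, 5, 4, 7, 3, 9, 8, 14, 0, 11, 10]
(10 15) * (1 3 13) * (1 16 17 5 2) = [0, 3, 1, 13, 4, 2, 6, 7, 8, 9, 15, 11, 12, 16, 14, 10, 17, 5] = (1 3 13 16 17 5 2)(10 15)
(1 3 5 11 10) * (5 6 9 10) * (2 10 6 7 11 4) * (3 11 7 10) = (1 11 5 4 2 3 10)(6 9) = [0, 11, 3, 10, 2, 4, 9, 7, 8, 6, 1, 5]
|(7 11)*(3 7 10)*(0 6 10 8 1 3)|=15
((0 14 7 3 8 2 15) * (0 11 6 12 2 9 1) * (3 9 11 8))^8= (0 9 14 1 7)(2 8 6)(11 12 15)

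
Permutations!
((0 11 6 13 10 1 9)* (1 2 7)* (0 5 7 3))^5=(0 2 13 11 3 10 6)(1 9 5 7)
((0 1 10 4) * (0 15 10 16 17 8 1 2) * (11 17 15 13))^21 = (0 2)(1 10 11)(4 17 16)(8 15 13)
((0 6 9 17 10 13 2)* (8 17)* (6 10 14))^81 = ((0 10 13 2)(6 9 8 17 14))^81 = (0 10 13 2)(6 9 8 17 14)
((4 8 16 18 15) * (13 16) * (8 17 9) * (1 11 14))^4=(1 11 14)(4 13)(8 15)(9 18)(16 17)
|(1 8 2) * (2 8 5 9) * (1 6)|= 5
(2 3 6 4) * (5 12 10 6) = (2 3 5 12 10 6 4) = [0, 1, 3, 5, 2, 12, 4, 7, 8, 9, 6, 11, 10]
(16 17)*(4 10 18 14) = [0, 1, 2, 3, 10, 5, 6, 7, 8, 9, 18, 11, 12, 13, 4, 15, 17, 16, 14] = (4 10 18 14)(16 17)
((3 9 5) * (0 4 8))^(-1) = ((0 4 8)(3 9 5))^(-1) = (0 8 4)(3 5 9)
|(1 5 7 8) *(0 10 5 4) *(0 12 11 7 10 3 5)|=|(0 3 5 10)(1 4 12 11 7 8)|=12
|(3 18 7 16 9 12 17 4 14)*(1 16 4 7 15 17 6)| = 35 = |(1 16 9 12 6)(3 18 15 17 7 4 14)|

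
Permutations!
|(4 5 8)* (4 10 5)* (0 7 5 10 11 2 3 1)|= 8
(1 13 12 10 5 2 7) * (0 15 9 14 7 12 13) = (0 15 9 14 7 1)(2 12 10 5) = [15, 0, 12, 3, 4, 2, 6, 1, 8, 14, 5, 11, 10, 13, 7, 9]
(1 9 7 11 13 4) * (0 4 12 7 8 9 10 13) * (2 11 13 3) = (0 4 1 10 3 2 11)(7 13 12)(8 9) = [4, 10, 11, 2, 1, 5, 6, 13, 9, 8, 3, 0, 7, 12]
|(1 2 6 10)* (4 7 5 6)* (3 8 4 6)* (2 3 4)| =|(1 3 8 2 6 10)(4 7 5)| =6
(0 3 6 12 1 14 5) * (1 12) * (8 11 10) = (0 3 6 1 14 5)(8 11 10) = [3, 14, 2, 6, 4, 0, 1, 7, 11, 9, 8, 10, 12, 13, 5]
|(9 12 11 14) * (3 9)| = 5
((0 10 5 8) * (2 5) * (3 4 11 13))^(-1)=((0 10 2 5 8)(3 4 11 13))^(-1)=(0 8 5 2 10)(3 13 11 4)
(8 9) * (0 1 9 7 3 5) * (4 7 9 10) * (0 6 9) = [1, 10, 2, 5, 7, 6, 9, 3, 0, 8, 4] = (0 1 10 4 7 3 5 6 9 8)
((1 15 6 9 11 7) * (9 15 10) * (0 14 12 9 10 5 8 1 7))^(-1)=(0 11 9 12 14)(1 8 5)(6 15)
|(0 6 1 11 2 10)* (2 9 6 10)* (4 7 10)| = 4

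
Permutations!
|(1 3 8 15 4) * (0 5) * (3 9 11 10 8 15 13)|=|(0 5)(1 9 11 10 8 13 3 15 4)|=18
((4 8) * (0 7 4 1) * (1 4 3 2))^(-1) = ((0 7 3 2 1)(4 8))^(-1) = (0 1 2 3 7)(4 8)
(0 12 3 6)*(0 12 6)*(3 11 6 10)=(0 10 3)(6 12 11)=[10, 1, 2, 0, 4, 5, 12, 7, 8, 9, 3, 6, 11]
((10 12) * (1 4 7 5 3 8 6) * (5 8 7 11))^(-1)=(1 6 8 7 3 5 11 4)(10 12)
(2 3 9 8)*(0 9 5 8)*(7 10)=(0 9)(2 3 5 8)(7 10)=[9, 1, 3, 5, 4, 8, 6, 10, 2, 0, 7]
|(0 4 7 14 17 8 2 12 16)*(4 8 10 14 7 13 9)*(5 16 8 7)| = 12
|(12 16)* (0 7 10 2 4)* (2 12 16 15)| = 7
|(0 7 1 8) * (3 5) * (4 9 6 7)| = 14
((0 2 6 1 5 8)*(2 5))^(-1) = ((0 5 8)(1 2 6))^(-1) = (0 8 5)(1 6 2)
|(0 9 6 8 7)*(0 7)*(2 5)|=|(0 9 6 8)(2 5)|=4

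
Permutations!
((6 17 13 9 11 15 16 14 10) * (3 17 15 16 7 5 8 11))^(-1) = (3 9 13 17)(5 7 15 6 10 14 16 11 8)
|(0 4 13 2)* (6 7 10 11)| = 4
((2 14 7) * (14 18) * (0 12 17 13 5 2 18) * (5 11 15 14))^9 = ((0 12 17 13 11 15 14 7 18 5 2))^9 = (0 5 7 15 13 12 2 18 14 11 17)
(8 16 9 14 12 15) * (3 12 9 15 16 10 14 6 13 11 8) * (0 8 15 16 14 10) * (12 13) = (16)(0 8)(3 13 11 15)(6 12 14 9) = [8, 1, 2, 13, 4, 5, 12, 7, 0, 6, 10, 15, 14, 11, 9, 3, 16]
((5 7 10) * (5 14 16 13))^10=(5 16 10)(7 13 14)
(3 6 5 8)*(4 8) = [0, 1, 2, 6, 8, 4, 5, 7, 3] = (3 6 5 4 8)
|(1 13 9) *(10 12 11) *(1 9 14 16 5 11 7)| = 9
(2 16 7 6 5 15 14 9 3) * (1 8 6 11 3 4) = (1 8 6 5 15 14 9 4)(2 16 7 11 3) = [0, 8, 16, 2, 1, 15, 5, 11, 6, 4, 10, 3, 12, 13, 9, 14, 7]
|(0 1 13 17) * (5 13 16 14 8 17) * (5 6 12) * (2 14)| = 28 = |(0 1 16 2 14 8 17)(5 13 6 12)|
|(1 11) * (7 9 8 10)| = |(1 11)(7 9 8 10)| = 4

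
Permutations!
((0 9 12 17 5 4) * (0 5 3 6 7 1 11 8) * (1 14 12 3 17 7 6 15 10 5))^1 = ((17)(0 9 3 15 10 5 4 1 11 8)(7 14 12))^1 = (17)(0 9 3 15 10 5 4 1 11 8)(7 14 12)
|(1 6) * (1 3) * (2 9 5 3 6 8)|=|(1 8 2 9 5 3)|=6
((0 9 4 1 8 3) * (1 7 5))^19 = ((0 9 4 7 5 1 8 3))^19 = (0 7 8 9 5 3 4 1)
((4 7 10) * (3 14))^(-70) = (14)(4 10 7)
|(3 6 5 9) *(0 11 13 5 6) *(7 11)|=7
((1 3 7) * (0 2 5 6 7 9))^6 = ((0 2 5 6 7 1 3 9))^6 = (0 3 7 5)(1 6 2 9)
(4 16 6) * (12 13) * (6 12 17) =[0, 1, 2, 3, 16, 5, 4, 7, 8, 9, 10, 11, 13, 17, 14, 15, 12, 6] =(4 16 12 13 17 6)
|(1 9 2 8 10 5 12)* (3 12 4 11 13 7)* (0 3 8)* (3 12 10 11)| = 20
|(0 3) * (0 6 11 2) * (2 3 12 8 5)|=|(0 12 8 5 2)(3 6 11)|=15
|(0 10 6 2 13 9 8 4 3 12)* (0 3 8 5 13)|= |(0 10 6 2)(3 12)(4 8)(5 13 9)|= 12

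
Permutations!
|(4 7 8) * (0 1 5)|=3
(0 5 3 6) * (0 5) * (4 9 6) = (3 4 9 6 5) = [0, 1, 2, 4, 9, 3, 5, 7, 8, 6]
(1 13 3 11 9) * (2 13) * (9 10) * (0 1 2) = [1, 0, 13, 11, 4, 5, 6, 7, 8, 2, 9, 10, 12, 3] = (0 1)(2 13 3 11 10 9)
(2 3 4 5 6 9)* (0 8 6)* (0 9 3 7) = (0 8 6 3 4 5 9 2 7) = [8, 1, 7, 4, 5, 9, 3, 0, 6, 2]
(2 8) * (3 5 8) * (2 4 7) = (2 3 5 8 4 7) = [0, 1, 3, 5, 7, 8, 6, 2, 4]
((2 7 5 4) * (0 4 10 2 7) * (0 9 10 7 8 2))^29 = (0 10 9 2 8 4)(5 7)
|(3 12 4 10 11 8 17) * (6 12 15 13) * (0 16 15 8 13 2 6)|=30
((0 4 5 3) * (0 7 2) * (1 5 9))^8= (9)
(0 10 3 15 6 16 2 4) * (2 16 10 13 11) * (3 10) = [13, 1, 4, 15, 0, 5, 3, 7, 8, 9, 10, 2, 12, 11, 14, 6, 16] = (16)(0 13 11 2 4)(3 15 6)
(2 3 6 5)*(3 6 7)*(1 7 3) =(1 7)(2 6 5) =[0, 7, 6, 3, 4, 2, 5, 1]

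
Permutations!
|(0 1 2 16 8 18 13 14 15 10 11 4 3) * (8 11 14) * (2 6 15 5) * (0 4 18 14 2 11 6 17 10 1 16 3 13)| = 16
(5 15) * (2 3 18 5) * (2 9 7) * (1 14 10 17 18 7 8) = (1 14 10 17 18 5 15 9 8)(2 3 7) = [0, 14, 3, 7, 4, 15, 6, 2, 1, 8, 17, 11, 12, 13, 10, 9, 16, 18, 5]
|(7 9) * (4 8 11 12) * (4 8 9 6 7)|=6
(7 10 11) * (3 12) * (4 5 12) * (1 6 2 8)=(1 6 2 8)(3 4 5 12)(7 10 11)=[0, 6, 8, 4, 5, 12, 2, 10, 1, 9, 11, 7, 3]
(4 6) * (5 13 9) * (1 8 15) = (1 8 15)(4 6)(5 13 9) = [0, 8, 2, 3, 6, 13, 4, 7, 15, 5, 10, 11, 12, 9, 14, 1]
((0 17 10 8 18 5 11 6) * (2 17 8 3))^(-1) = (0 6 11 5 18 8)(2 3 10 17)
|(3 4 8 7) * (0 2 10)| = 12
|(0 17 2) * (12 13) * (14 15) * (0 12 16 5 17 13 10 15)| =|(0 13 16 5 17 2 12 10 15 14)| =10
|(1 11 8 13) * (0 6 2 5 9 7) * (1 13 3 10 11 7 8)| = |(13)(0 6 2 5 9 8 3 10 11 1 7)| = 11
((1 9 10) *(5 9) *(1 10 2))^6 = (10)(1 9)(2 5)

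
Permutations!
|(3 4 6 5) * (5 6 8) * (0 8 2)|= 6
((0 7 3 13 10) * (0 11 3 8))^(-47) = (0 7 8)(3 13 10 11) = ((0 7 8)(3 13 10 11))^(-47)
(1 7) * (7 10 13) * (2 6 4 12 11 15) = (1 10 13 7)(2 6 4 12 11 15) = [0, 10, 6, 3, 12, 5, 4, 1, 8, 9, 13, 15, 11, 7, 14, 2]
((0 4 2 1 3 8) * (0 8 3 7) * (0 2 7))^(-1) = (8)(0 1 2 7 4)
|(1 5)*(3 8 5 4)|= |(1 4 3 8 5)|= 5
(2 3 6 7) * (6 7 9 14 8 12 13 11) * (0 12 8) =[12, 1, 3, 7, 4, 5, 9, 2, 8, 14, 10, 6, 13, 11, 0] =(0 12 13 11 6 9 14)(2 3 7)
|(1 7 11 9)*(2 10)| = |(1 7 11 9)(2 10)| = 4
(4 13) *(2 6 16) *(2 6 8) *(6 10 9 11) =[0, 1, 8, 3, 13, 5, 16, 7, 2, 11, 9, 6, 12, 4, 14, 15, 10] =(2 8)(4 13)(6 16 10 9 11)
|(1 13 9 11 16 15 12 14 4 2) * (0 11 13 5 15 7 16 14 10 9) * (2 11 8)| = 30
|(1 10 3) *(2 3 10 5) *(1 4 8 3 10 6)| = 15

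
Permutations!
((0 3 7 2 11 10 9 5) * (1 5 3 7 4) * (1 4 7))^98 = (0 5 1)(2 10 3)(7 11 9)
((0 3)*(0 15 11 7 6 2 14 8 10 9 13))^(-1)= ((0 3 15 11 7 6 2 14 8 10 9 13))^(-1)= (0 13 9 10 8 14 2 6 7 11 15 3)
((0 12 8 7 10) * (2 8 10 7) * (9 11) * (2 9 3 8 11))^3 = (12)(2 8 11 9 3)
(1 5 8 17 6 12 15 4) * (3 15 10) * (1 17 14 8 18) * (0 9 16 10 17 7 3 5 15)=(0 9 16 10 5 18 1 15 4 7 3)(6 12 17)(8 14)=[9, 15, 2, 0, 7, 18, 12, 3, 14, 16, 5, 11, 17, 13, 8, 4, 10, 6, 1]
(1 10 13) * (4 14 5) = (1 10 13)(4 14 5) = [0, 10, 2, 3, 14, 4, 6, 7, 8, 9, 13, 11, 12, 1, 5]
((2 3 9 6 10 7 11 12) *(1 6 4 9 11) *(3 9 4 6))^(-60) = ((1 3 11 12 2 9 6 10 7))^(-60) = (1 12 6)(2 10 3)(7 11 9)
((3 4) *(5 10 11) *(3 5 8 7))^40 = (3 8 10 4 7 11 5)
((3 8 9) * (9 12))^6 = ((3 8 12 9))^6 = (3 12)(8 9)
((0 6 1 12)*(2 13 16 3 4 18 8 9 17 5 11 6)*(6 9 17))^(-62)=(0 1 9 5 8 4 16 2 12 6 11 17 18 3 13)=((0 2 13 16 3 4 18 8 17 5 11 9 6 1 12))^(-62)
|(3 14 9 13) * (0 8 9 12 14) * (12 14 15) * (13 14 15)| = 8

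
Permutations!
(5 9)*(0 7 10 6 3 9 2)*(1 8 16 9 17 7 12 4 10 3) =(0 12 4 10 6 1 8 16 9 5 2)(3 17 7) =[12, 8, 0, 17, 10, 2, 1, 3, 16, 5, 6, 11, 4, 13, 14, 15, 9, 7]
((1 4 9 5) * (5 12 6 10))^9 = ((1 4 9 12 6 10 5))^9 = (1 9 6 5 4 12 10)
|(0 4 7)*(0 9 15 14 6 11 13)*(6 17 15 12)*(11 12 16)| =42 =|(0 4 7 9 16 11 13)(6 12)(14 17 15)|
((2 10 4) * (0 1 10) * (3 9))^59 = (0 2 4 10 1)(3 9)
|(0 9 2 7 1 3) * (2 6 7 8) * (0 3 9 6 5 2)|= |(0 6 7 1 9 5 2 8)|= 8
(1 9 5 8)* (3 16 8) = (1 9 5 3 16 8) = [0, 9, 2, 16, 4, 3, 6, 7, 1, 5, 10, 11, 12, 13, 14, 15, 8]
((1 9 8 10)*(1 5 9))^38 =(5 8)(9 10)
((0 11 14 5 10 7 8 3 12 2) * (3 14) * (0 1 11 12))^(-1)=((0 12 2 1 11 3)(5 10 7 8 14))^(-1)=(0 3 11 1 2 12)(5 14 8 7 10)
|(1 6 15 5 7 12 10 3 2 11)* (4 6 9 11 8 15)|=|(1 9 11)(2 8 15 5 7 12 10 3)(4 6)|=24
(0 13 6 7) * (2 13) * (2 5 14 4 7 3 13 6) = (0 5 14 4 7)(2 6 3 13) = [5, 1, 6, 13, 7, 14, 3, 0, 8, 9, 10, 11, 12, 2, 4]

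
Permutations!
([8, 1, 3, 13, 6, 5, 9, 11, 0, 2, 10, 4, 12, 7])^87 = (0 8)(2 9 6 4 11 7 13 3)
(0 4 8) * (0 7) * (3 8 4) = [3, 1, 2, 8, 4, 5, 6, 0, 7] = (0 3 8 7)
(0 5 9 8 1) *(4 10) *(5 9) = (0 9 8 1)(4 10) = [9, 0, 2, 3, 10, 5, 6, 7, 1, 8, 4]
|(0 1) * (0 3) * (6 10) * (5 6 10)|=|(10)(0 1 3)(5 6)|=6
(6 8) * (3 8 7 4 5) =(3 8 6 7 4 5) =[0, 1, 2, 8, 5, 3, 7, 4, 6]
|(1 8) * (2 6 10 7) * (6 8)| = 6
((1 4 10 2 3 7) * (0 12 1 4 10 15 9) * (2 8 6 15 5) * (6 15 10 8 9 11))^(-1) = ((0 12 1 8 15 11 6 10 9)(2 3 7 4 5))^(-1) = (0 9 10 6 11 15 8 1 12)(2 5 4 7 3)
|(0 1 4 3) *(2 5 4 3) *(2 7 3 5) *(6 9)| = 6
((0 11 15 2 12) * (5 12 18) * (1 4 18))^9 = ((0 11 15 2 1 4 18 5 12))^9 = (18)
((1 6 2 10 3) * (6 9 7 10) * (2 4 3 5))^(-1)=(1 3 4 6 2 5 10 7 9)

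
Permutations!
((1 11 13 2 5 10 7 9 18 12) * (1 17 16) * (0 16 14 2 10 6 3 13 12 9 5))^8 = (18)(3 10 5)(6 13 7)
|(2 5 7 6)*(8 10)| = |(2 5 7 6)(8 10)| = 4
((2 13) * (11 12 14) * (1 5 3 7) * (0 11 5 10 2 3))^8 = (0 14 11 5 12)(1 2 3)(7 10 13)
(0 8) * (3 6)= (0 8)(3 6)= [8, 1, 2, 6, 4, 5, 3, 7, 0]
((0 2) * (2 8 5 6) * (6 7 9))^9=((0 8 5 7 9 6 2))^9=(0 5 9 2 8 7 6)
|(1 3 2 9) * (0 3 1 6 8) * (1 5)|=6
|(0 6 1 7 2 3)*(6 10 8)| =|(0 10 8 6 1 7 2 3)| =8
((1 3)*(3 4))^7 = (1 4 3)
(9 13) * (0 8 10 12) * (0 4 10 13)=(0 8 13 9)(4 10 12)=[8, 1, 2, 3, 10, 5, 6, 7, 13, 0, 12, 11, 4, 9]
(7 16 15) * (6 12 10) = [0, 1, 2, 3, 4, 5, 12, 16, 8, 9, 6, 11, 10, 13, 14, 7, 15] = (6 12 10)(7 16 15)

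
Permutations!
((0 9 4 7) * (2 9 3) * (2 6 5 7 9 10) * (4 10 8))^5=(10)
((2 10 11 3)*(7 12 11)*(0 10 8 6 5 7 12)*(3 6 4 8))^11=((0 10 12 11 6 5 7)(2 3)(4 8))^11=(0 6 10 5 12 7 11)(2 3)(4 8)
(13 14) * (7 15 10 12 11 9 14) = (7 15 10 12 11 9 14 13) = [0, 1, 2, 3, 4, 5, 6, 15, 8, 14, 12, 9, 11, 7, 13, 10]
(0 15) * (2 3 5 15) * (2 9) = [9, 1, 3, 5, 4, 15, 6, 7, 8, 2, 10, 11, 12, 13, 14, 0] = (0 9 2 3 5 15)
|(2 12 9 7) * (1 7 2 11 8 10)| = 15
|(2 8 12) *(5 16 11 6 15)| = |(2 8 12)(5 16 11 6 15)| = 15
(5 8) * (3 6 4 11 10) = [0, 1, 2, 6, 11, 8, 4, 7, 5, 9, 3, 10] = (3 6 4 11 10)(5 8)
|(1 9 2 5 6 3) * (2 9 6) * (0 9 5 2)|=|(0 9 5)(1 6 3)|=3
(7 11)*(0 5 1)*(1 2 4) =(0 5 2 4 1)(7 11) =[5, 0, 4, 3, 1, 2, 6, 11, 8, 9, 10, 7]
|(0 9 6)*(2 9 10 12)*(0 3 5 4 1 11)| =11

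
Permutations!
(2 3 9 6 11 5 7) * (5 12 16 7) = (2 3 9 6 11 12 16 7) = [0, 1, 3, 9, 4, 5, 11, 2, 8, 6, 10, 12, 16, 13, 14, 15, 7]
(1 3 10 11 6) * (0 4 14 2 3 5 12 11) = (0 4 14 2 3 10)(1 5 12 11 6) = [4, 5, 3, 10, 14, 12, 1, 7, 8, 9, 0, 6, 11, 13, 2]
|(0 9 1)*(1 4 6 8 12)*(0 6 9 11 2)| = 12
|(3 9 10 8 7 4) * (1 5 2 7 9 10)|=9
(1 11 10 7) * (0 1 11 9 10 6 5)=(0 1 9 10 7 11 6 5)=[1, 9, 2, 3, 4, 0, 5, 11, 8, 10, 7, 6]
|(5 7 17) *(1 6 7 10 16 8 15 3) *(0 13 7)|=12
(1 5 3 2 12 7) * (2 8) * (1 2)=(1 5 3 8)(2 12 7)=[0, 5, 12, 8, 4, 3, 6, 2, 1, 9, 10, 11, 7]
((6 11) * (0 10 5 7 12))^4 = (0 12 7 5 10)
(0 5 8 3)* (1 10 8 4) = (0 5 4 1 10 8 3) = [5, 10, 2, 0, 1, 4, 6, 7, 3, 9, 8]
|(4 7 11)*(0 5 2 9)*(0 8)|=|(0 5 2 9 8)(4 7 11)|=15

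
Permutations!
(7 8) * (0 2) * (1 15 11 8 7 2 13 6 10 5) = [13, 15, 0, 3, 4, 1, 10, 7, 2, 9, 5, 8, 12, 6, 14, 11] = (0 13 6 10 5 1 15 11 8 2)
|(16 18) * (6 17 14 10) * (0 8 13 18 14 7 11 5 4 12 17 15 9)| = |(0 8 13 18 16 14 10 6 15 9)(4 12 17 7 11 5)| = 30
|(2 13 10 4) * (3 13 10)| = 6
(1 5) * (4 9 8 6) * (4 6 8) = (1 5)(4 9) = [0, 5, 2, 3, 9, 1, 6, 7, 8, 4]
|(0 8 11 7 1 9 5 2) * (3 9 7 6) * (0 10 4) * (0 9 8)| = 20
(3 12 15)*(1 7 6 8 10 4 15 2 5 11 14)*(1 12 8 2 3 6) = (1 7)(2 5 11 14 12 3 8 10 4 15 6) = [0, 7, 5, 8, 15, 11, 2, 1, 10, 9, 4, 14, 3, 13, 12, 6]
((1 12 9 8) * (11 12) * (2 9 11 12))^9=(1 2)(8 11)(9 12)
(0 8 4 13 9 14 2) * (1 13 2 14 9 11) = (14)(0 8 4 2)(1 13 11) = [8, 13, 0, 3, 2, 5, 6, 7, 4, 9, 10, 1, 12, 11, 14]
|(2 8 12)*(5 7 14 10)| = 12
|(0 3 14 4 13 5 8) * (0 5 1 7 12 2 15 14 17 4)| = 22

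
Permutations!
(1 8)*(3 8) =(1 3 8) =[0, 3, 2, 8, 4, 5, 6, 7, 1]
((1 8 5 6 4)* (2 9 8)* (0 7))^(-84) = (9)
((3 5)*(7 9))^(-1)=((3 5)(7 9))^(-1)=(3 5)(7 9)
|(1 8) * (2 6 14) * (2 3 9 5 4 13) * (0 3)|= 18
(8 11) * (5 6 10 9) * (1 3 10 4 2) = (1 3 10 9 5 6 4 2)(8 11) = [0, 3, 1, 10, 2, 6, 4, 7, 11, 5, 9, 8]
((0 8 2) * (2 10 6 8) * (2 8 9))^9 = (0 6)(2 10)(8 9)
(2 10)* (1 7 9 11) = (1 7 9 11)(2 10) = [0, 7, 10, 3, 4, 5, 6, 9, 8, 11, 2, 1]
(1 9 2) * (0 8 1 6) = (0 8 1 9 2 6) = [8, 9, 6, 3, 4, 5, 0, 7, 1, 2]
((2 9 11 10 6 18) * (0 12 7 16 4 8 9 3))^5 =(0 8 18 7 11 3 4 6 12 9 2 16 10)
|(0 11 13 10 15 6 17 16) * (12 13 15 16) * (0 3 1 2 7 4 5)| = |(0 11 15 6 17 12 13 10 16 3 1 2 7 4 5)| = 15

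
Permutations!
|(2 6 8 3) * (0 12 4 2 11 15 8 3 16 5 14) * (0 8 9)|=|(0 12 4 2 6 3 11 15 9)(5 14 8 16)|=36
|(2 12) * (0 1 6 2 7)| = |(0 1 6 2 12 7)| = 6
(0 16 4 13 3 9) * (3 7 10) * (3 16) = (0 3 9)(4 13 7 10 16) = [3, 1, 2, 9, 13, 5, 6, 10, 8, 0, 16, 11, 12, 7, 14, 15, 4]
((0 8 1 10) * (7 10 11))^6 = (11)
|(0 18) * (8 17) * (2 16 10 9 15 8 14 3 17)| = |(0 18)(2 16 10 9 15 8)(3 17 14)| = 6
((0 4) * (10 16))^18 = ((0 4)(10 16))^18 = (16)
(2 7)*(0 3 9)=(0 3 9)(2 7)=[3, 1, 7, 9, 4, 5, 6, 2, 8, 0]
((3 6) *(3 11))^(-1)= (3 11 6)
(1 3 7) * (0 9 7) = (0 9 7 1 3) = [9, 3, 2, 0, 4, 5, 6, 1, 8, 7]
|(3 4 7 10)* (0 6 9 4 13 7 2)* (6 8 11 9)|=12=|(0 8 11 9 4 2)(3 13 7 10)|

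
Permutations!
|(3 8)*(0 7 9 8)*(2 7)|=6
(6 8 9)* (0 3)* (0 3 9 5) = (0 9 6 8 5) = [9, 1, 2, 3, 4, 0, 8, 7, 5, 6]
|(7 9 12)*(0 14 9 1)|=|(0 14 9 12 7 1)|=6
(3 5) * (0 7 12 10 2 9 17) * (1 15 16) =(0 7 12 10 2 9 17)(1 15 16)(3 5) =[7, 15, 9, 5, 4, 3, 6, 12, 8, 17, 2, 11, 10, 13, 14, 16, 1, 0]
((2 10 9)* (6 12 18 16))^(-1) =((2 10 9)(6 12 18 16))^(-1) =(2 9 10)(6 16 18 12)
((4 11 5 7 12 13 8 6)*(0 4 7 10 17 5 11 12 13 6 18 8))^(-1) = ((0 4 12 6 7 13)(5 10 17)(8 18))^(-1) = (0 13 7 6 12 4)(5 17 10)(8 18)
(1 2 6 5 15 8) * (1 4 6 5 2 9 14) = (1 9 14)(2 5 15 8 4 6) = [0, 9, 5, 3, 6, 15, 2, 7, 4, 14, 10, 11, 12, 13, 1, 8]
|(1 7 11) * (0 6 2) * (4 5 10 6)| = 6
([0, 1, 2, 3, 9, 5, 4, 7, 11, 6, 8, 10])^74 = [0, 1, 2, 3, 6, 5, 9, 7, 10, 4, 11, 8]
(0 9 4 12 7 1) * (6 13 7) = [9, 0, 2, 3, 12, 5, 13, 1, 8, 4, 10, 11, 6, 7] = (0 9 4 12 6 13 7 1)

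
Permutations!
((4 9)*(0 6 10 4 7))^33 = (0 4)(6 9)(7 10)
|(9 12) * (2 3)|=|(2 3)(9 12)|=2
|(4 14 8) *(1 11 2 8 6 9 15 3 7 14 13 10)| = 42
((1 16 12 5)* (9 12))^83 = (1 12 16 5 9)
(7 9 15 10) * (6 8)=(6 8)(7 9 15 10)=[0, 1, 2, 3, 4, 5, 8, 9, 6, 15, 7, 11, 12, 13, 14, 10]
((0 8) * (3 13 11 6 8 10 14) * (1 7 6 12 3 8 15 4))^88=(1 15 7 4 6)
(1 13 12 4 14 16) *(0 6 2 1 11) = (0 6 2 1 13 12 4 14 16 11) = [6, 13, 1, 3, 14, 5, 2, 7, 8, 9, 10, 0, 4, 12, 16, 15, 11]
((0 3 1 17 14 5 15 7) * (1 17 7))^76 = (0 5)(1 17)(3 15)(7 14)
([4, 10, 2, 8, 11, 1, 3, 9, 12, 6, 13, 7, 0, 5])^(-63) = [0, 10, 2, 3, 4, 1, 6, 7, 8, 9, 13, 11, 12, 5]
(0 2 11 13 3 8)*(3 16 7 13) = [2, 1, 11, 8, 4, 5, 6, 13, 0, 9, 10, 3, 12, 16, 14, 15, 7] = (0 2 11 3 8)(7 13 16)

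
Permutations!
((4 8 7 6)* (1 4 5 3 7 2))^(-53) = (1 2 8 4)(3 5 6 7)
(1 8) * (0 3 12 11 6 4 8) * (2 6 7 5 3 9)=(0 9 2 6 4 8 1)(3 12 11 7 5)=[9, 0, 6, 12, 8, 3, 4, 5, 1, 2, 10, 7, 11]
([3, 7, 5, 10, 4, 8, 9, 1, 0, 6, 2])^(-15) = (0 2)(1 7)(3 5)(6 9)(8 10)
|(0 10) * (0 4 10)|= 2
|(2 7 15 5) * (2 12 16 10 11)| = 8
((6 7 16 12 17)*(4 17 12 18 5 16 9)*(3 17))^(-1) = (3 4 9 7 6 17)(5 18 16) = ((3 17 6 7 9 4)(5 16 18))^(-1)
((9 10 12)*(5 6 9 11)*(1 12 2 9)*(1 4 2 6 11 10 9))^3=(1 6)(2 10)(4 12)(5 11)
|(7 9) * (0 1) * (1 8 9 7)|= 4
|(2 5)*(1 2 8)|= |(1 2 5 8)|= 4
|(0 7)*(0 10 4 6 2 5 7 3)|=|(0 3)(2 5 7 10 4 6)|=6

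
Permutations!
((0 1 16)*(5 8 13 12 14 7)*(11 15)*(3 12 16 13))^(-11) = (0 1 13 16)(3 12 14 7 5 8)(11 15)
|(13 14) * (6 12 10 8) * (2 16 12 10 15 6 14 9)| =|(2 16 12 15 6 10 8 14 13 9)| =10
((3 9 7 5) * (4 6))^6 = (3 7)(5 9)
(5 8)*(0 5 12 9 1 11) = (0 5 8 12 9 1 11) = [5, 11, 2, 3, 4, 8, 6, 7, 12, 1, 10, 0, 9]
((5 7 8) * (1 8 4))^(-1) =(1 4 7 5 8)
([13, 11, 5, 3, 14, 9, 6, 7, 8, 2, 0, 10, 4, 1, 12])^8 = [11, 0, 9, 3, 12, 2, 6, 7, 8, 5, 1, 13, 14, 10, 4]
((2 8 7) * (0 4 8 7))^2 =((0 4 8)(2 7))^2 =(0 8 4)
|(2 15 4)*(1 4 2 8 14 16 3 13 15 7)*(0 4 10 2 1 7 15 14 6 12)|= 20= |(0 4 8 6 12)(1 10 2 15)(3 13 14 16)|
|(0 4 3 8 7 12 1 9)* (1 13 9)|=8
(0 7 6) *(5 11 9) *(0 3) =(0 7 6 3)(5 11 9) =[7, 1, 2, 0, 4, 11, 3, 6, 8, 5, 10, 9]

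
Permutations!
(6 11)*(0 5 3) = (0 5 3)(6 11) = [5, 1, 2, 0, 4, 3, 11, 7, 8, 9, 10, 6]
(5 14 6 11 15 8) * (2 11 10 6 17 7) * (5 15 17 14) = [0, 1, 11, 3, 4, 5, 10, 2, 15, 9, 6, 17, 12, 13, 14, 8, 16, 7] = (2 11 17 7)(6 10)(8 15)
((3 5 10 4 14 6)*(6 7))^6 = ((3 5 10 4 14 7 6))^6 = (3 6 7 14 4 10 5)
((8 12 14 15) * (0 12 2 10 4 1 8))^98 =((0 12 14 15)(1 8 2 10 4))^98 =(0 14)(1 10 8 4 2)(12 15)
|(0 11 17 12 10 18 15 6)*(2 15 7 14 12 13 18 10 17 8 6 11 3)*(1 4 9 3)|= 30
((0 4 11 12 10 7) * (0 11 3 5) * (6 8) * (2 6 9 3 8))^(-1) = ((0 4 8 9 3 5)(2 6)(7 11 12 10))^(-1) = (0 5 3 9 8 4)(2 6)(7 10 12 11)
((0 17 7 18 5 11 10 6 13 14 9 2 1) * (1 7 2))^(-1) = (0 1 9 14 13 6 10 11 5 18 7 2 17)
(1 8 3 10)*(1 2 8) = (2 8 3 10) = [0, 1, 8, 10, 4, 5, 6, 7, 3, 9, 2]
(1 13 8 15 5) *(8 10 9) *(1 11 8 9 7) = (1 13 10 7)(5 11 8 15) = [0, 13, 2, 3, 4, 11, 6, 1, 15, 9, 7, 8, 12, 10, 14, 5]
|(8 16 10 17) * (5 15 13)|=12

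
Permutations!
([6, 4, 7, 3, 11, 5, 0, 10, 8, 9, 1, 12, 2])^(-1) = [6, 10, 12, 3, 1, 5, 0, 2, 8, 9, 7, 4, 11]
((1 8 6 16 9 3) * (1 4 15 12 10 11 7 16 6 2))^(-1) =((1 8 2)(3 4 15 12 10 11 7 16 9))^(-1) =(1 2 8)(3 9 16 7 11 10 12 15 4)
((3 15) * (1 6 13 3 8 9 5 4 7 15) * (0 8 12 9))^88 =((0 8)(1 6 13 3)(4 7 15 12 9 5))^88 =(4 9 15)(5 12 7)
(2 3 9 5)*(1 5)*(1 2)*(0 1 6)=(0 1 5 6)(2 3 9)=[1, 5, 3, 9, 4, 6, 0, 7, 8, 2]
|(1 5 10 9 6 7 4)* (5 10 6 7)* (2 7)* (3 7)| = |(1 10 9 2 3 7 4)(5 6)| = 14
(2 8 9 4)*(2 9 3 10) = (2 8 3 10)(4 9) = [0, 1, 8, 10, 9, 5, 6, 7, 3, 4, 2]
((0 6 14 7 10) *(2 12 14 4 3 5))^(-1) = (0 10 7 14 12 2 5 3 4 6)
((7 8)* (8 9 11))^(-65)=(7 8 11 9)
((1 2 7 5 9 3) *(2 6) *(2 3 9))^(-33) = (9)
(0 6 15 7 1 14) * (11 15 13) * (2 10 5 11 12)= (0 6 13 12 2 10 5 11 15 7 1 14)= [6, 14, 10, 3, 4, 11, 13, 1, 8, 9, 5, 15, 2, 12, 0, 7]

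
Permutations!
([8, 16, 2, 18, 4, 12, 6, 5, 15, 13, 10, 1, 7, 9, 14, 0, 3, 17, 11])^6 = (1 16 3 18 11)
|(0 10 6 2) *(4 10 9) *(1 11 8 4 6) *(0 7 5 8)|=|(0 9 6 2 7 5 8 4 10 1 11)|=11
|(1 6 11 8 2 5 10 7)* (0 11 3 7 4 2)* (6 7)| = |(0 11 8)(1 7)(2 5 10 4)(3 6)| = 12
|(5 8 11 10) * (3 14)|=|(3 14)(5 8 11 10)|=4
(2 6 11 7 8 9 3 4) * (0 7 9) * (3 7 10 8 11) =[10, 1, 6, 4, 2, 5, 3, 11, 0, 7, 8, 9] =(0 10 8)(2 6 3 4)(7 11 9)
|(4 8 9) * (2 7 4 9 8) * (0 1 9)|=3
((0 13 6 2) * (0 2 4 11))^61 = ((0 13 6 4 11))^61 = (0 13 6 4 11)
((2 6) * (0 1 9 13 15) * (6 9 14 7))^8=(0 15 13 9 2 6 7 14 1)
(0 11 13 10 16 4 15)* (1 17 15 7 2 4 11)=[1, 17, 4, 3, 7, 5, 6, 2, 8, 9, 16, 13, 12, 10, 14, 0, 11, 15]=(0 1 17 15)(2 4 7)(10 16 11 13)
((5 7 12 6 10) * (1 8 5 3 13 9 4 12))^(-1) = ((1 8 5 7)(3 13 9 4 12 6 10))^(-1) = (1 7 5 8)(3 10 6 12 4 9 13)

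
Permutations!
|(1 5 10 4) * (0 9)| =|(0 9)(1 5 10 4)| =4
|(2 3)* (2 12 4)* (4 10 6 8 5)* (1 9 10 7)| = 11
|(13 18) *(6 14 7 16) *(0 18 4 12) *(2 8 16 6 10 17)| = |(0 18 13 4 12)(2 8 16 10 17)(6 14 7)| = 15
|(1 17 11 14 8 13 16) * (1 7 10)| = 9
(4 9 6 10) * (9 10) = (4 10)(6 9) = [0, 1, 2, 3, 10, 5, 9, 7, 8, 6, 4]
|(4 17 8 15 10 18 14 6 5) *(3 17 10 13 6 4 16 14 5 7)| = 42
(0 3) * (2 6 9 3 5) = [5, 1, 6, 0, 4, 2, 9, 7, 8, 3] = (0 5 2 6 9 3)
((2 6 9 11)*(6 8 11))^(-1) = (2 11 8)(6 9)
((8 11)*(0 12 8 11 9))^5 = (0 12 8 9)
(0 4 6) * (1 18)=(0 4 6)(1 18)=[4, 18, 2, 3, 6, 5, 0, 7, 8, 9, 10, 11, 12, 13, 14, 15, 16, 17, 1]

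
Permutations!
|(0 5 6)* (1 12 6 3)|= 6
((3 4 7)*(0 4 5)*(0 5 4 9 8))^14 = (0 8 9)(3 7 4) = ((0 9 8)(3 4 7))^14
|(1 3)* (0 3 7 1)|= 2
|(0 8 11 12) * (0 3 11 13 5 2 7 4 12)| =|(0 8 13 5 2 7 4 12 3 11)| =10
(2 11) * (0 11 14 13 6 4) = (0 11 2 14 13 6 4) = [11, 1, 14, 3, 0, 5, 4, 7, 8, 9, 10, 2, 12, 6, 13]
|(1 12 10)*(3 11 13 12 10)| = |(1 10)(3 11 13 12)| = 4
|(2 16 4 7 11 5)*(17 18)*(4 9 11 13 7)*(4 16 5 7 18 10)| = 18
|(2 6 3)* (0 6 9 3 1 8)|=12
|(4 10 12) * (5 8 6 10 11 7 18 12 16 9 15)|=|(4 11 7 18 12)(5 8 6 10 16 9 15)|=35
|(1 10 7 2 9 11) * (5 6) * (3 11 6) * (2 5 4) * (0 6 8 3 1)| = |(0 6 4 2 9 8 3 11)(1 10 7 5)| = 8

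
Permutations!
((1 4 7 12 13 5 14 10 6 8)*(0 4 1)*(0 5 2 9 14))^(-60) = ((0 4 7 12 13 2 9 14 10 6 8 5))^(-60) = (14)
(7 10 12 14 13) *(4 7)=[0, 1, 2, 3, 7, 5, 6, 10, 8, 9, 12, 11, 14, 4, 13]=(4 7 10 12 14 13)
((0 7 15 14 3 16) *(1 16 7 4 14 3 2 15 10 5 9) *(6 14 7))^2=(0 7 5 1)(2 3 14 15 6)(4 10 9 16)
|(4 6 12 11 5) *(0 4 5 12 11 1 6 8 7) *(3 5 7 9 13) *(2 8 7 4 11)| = |(0 11 12 1 6 2 8 9 13 3 5 4 7)| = 13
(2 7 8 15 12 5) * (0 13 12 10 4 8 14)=(0 13 12 5 2 7 14)(4 8 15 10)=[13, 1, 7, 3, 8, 2, 6, 14, 15, 9, 4, 11, 5, 12, 0, 10]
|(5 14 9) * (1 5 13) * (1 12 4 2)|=|(1 5 14 9 13 12 4 2)|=8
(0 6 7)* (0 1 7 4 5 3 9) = (0 6 4 5 3 9)(1 7) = [6, 7, 2, 9, 5, 3, 4, 1, 8, 0]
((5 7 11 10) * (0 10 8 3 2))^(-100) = (0 11)(2 7)(3 5)(8 10)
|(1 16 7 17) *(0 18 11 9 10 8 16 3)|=11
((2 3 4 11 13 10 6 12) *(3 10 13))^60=(13)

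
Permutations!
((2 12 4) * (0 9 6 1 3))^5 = ((0 9 6 1 3)(2 12 4))^5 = (2 4 12)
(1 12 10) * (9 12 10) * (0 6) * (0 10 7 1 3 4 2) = (0 6 10 3 4 2)(1 7)(9 12) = [6, 7, 0, 4, 2, 5, 10, 1, 8, 12, 3, 11, 9]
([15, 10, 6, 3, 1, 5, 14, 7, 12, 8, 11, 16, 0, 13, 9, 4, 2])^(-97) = [2, 9, 15, 3, 14, 5, 4, 7, 11, 10, 8, 12, 16, 13, 1, 6, 0]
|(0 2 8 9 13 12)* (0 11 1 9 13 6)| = 9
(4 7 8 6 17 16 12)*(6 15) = (4 7 8 15 6 17 16 12) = [0, 1, 2, 3, 7, 5, 17, 8, 15, 9, 10, 11, 4, 13, 14, 6, 12, 16]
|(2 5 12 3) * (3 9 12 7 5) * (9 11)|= 6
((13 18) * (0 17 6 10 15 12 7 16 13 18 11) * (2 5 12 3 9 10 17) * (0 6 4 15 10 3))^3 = ((18)(0 2 5 12 7 16 13 11 6 17 4 15)(3 9))^3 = (18)(0 12 13 17)(2 7 11 4)(3 9)(5 16 6 15)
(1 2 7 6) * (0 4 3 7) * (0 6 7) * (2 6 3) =(7)(0 4 2 3)(1 6) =[4, 6, 3, 0, 2, 5, 1, 7]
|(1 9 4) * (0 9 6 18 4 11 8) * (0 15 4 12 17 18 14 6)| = 42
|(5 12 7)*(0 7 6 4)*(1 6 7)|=12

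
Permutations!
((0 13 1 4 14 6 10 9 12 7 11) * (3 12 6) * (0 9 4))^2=(0 1 13)(3 7 9 10 14 12 11 6 4)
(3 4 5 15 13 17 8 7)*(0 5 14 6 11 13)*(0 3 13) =(0 5 15 3 4 14 6 11)(7 13 17 8) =[5, 1, 2, 4, 14, 15, 11, 13, 7, 9, 10, 0, 12, 17, 6, 3, 16, 8]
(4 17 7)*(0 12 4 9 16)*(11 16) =(0 12 4 17 7 9 11 16) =[12, 1, 2, 3, 17, 5, 6, 9, 8, 11, 10, 16, 4, 13, 14, 15, 0, 7]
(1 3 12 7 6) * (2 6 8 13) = [0, 3, 6, 12, 4, 5, 1, 8, 13, 9, 10, 11, 7, 2] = (1 3 12 7 8 13 2 6)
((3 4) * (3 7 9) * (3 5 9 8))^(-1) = (3 8 7 4)(5 9)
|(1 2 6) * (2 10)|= 4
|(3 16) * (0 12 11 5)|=|(0 12 11 5)(3 16)|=4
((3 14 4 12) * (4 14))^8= ((14)(3 4 12))^8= (14)(3 12 4)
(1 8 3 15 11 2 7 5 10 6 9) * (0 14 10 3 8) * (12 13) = (0 14 10 6 9 1)(2 7 5 3 15 11)(12 13) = [14, 0, 7, 15, 4, 3, 9, 5, 8, 1, 6, 2, 13, 12, 10, 11]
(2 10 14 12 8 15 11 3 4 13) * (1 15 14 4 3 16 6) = (1 15 11 16 6)(2 10 4 13)(8 14 12) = [0, 15, 10, 3, 13, 5, 1, 7, 14, 9, 4, 16, 8, 2, 12, 11, 6]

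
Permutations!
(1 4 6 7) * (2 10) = (1 4 6 7)(2 10) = [0, 4, 10, 3, 6, 5, 7, 1, 8, 9, 2]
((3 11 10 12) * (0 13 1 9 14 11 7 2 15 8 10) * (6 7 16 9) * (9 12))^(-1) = ((0 13 1 6 7 2 15 8 10 9 14 11)(3 16 12))^(-1) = (0 11 14 9 10 8 15 2 7 6 1 13)(3 12 16)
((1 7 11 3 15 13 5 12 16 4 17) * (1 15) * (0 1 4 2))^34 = (0 13 11 16 17 1 5 3 2 15 7 12 4)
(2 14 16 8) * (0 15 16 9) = (0 15 16 8 2 14 9) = [15, 1, 14, 3, 4, 5, 6, 7, 2, 0, 10, 11, 12, 13, 9, 16, 8]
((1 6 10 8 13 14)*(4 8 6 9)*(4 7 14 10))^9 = ((1 9 7 14)(4 8 13 10 6))^9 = (1 9 7 14)(4 6 10 13 8)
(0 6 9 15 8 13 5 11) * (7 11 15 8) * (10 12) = (0 6 9 8 13 5 15 7 11)(10 12) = [6, 1, 2, 3, 4, 15, 9, 11, 13, 8, 12, 0, 10, 5, 14, 7]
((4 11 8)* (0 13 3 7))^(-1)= (0 7 3 13)(4 8 11)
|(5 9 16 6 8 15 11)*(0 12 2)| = |(0 12 2)(5 9 16 6 8 15 11)| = 21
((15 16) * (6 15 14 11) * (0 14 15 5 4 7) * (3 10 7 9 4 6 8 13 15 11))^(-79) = ((0 14 3 10 7)(4 9)(5 6)(8 13 15 16 11))^(-79) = (0 14 3 10 7)(4 9)(5 6)(8 13 15 16 11)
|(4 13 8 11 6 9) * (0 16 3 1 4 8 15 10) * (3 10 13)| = |(0 16 10)(1 4 3)(6 9 8 11)(13 15)| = 12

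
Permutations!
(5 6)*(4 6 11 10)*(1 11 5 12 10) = (1 11)(4 6 12 10) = [0, 11, 2, 3, 6, 5, 12, 7, 8, 9, 4, 1, 10]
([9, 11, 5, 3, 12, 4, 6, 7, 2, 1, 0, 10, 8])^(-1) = (0 10 11 1 9)(2 8 12 4 5)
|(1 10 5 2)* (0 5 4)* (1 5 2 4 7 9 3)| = 20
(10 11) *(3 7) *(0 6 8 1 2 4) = [6, 2, 4, 7, 0, 5, 8, 3, 1, 9, 11, 10] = (0 6 8 1 2 4)(3 7)(10 11)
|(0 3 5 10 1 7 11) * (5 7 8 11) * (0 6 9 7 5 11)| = 12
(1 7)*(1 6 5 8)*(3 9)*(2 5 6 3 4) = (1 7 3 9 4 2 5 8) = [0, 7, 5, 9, 2, 8, 6, 3, 1, 4]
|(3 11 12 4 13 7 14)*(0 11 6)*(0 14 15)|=21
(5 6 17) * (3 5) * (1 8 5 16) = [0, 8, 2, 16, 4, 6, 17, 7, 5, 9, 10, 11, 12, 13, 14, 15, 1, 3] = (1 8 5 6 17 3 16)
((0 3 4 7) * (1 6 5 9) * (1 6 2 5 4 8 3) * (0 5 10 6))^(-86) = (0 6 9 10 5 2 7 1 4)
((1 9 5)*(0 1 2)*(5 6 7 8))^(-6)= (0 9 7 5)(1 6 8 2)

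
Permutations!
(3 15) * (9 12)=(3 15)(9 12)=[0, 1, 2, 15, 4, 5, 6, 7, 8, 12, 10, 11, 9, 13, 14, 3]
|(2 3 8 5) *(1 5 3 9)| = 4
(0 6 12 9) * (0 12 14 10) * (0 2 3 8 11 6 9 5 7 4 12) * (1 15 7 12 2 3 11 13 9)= (0 1 15 7 4 2 11 6 14 10 3 8 13 9)(5 12)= [1, 15, 11, 8, 2, 12, 14, 4, 13, 0, 3, 6, 5, 9, 10, 7]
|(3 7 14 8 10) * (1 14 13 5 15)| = |(1 14 8 10 3 7 13 5 15)| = 9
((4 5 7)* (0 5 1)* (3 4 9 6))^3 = (0 9 4 5 6 1 7 3)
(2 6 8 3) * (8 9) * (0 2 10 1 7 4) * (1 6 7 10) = (0 2 7 4)(1 10 6 9 8 3) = [2, 10, 7, 1, 0, 5, 9, 4, 3, 8, 6]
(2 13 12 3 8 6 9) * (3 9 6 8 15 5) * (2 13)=[0, 1, 2, 15, 4, 3, 6, 7, 8, 13, 10, 11, 9, 12, 14, 5]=(3 15 5)(9 13 12)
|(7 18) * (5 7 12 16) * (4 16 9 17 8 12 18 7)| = |(18)(4 16 5)(8 12 9 17)| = 12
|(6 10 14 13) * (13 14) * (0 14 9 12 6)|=7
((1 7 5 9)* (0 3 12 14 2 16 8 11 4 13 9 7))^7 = ((0 3 12 14 2 16 8 11 4 13 9 1)(5 7))^7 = (0 11 12 13 2 1 8 3 4 14 9 16)(5 7)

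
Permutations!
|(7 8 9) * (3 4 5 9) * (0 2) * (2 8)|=|(0 8 3 4 5 9 7 2)|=8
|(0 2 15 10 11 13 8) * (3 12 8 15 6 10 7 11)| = |(0 2 6 10 3 12 8)(7 11 13 15)| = 28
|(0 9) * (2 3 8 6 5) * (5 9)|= |(0 5 2 3 8 6 9)|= 7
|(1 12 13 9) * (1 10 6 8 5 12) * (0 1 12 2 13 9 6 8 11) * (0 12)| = |(0 1)(2 13 6 11 12 9 10 8 5)| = 18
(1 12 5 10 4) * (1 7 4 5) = (1 12)(4 7)(5 10) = [0, 12, 2, 3, 7, 10, 6, 4, 8, 9, 5, 11, 1]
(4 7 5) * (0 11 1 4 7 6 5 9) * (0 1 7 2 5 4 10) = (0 11 7 9 1 10)(2 5)(4 6) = [11, 10, 5, 3, 6, 2, 4, 9, 8, 1, 0, 7]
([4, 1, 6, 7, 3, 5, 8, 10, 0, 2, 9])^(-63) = (10)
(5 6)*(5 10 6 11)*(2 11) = (2 11 5)(6 10) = [0, 1, 11, 3, 4, 2, 10, 7, 8, 9, 6, 5]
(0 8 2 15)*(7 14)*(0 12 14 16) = (0 8 2 15 12 14 7 16) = [8, 1, 15, 3, 4, 5, 6, 16, 2, 9, 10, 11, 14, 13, 7, 12, 0]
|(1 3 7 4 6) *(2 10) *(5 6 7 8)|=|(1 3 8 5 6)(2 10)(4 7)|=10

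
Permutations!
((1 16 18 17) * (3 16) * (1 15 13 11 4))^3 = (1 18 13)(3 17 11)(4 16 15)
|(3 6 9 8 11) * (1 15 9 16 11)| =4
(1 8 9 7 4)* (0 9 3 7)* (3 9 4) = (0 4 1 8 9)(3 7) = [4, 8, 2, 7, 1, 5, 6, 3, 9, 0]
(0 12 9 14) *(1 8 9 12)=(0 1 8 9 14)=[1, 8, 2, 3, 4, 5, 6, 7, 9, 14, 10, 11, 12, 13, 0]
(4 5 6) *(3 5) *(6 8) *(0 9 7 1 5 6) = (0 9 7 1 5 8)(3 6 4) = [9, 5, 2, 6, 3, 8, 4, 1, 0, 7]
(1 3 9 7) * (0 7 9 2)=(9)(0 7 1 3 2)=[7, 3, 0, 2, 4, 5, 6, 1, 8, 9]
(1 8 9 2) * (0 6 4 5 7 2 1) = [6, 8, 0, 3, 5, 7, 4, 2, 9, 1] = (0 6 4 5 7 2)(1 8 9)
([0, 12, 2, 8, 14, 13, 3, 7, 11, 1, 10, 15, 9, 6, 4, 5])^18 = [0, 1, 2, 5, 4, 8, 15, 7, 13, 9, 10, 6, 12, 11, 14, 3]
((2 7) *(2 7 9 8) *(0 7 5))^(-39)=(9)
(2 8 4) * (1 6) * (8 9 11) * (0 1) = (0 1 6)(2 9 11 8 4) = [1, 6, 9, 3, 2, 5, 0, 7, 4, 11, 10, 8]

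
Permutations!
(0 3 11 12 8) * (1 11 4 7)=(0 3 4 7 1 11 12 8)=[3, 11, 2, 4, 7, 5, 6, 1, 0, 9, 10, 12, 8]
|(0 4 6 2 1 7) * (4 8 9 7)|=|(0 8 9 7)(1 4 6 2)|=4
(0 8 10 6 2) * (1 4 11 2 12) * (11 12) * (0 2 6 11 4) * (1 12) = (12)(0 8 10 11 6 4 1) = [8, 0, 2, 3, 1, 5, 4, 7, 10, 9, 11, 6, 12]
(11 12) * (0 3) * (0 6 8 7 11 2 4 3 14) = [14, 1, 4, 6, 3, 5, 8, 11, 7, 9, 10, 12, 2, 13, 0] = (0 14)(2 4 3 6 8 7 11 12)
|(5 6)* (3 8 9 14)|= |(3 8 9 14)(5 6)|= 4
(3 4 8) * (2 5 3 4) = (2 5 3)(4 8) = [0, 1, 5, 2, 8, 3, 6, 7, 4]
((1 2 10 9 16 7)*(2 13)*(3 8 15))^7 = ((1 13 2 10 9 16 7)(3 8 15))^7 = (16)(3 8 15)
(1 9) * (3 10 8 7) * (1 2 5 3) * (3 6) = (1 9 2 5 6 3 10 8 7) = [0, 9, 5, 10, 4, 6, 3, 1, 7, 2, 8]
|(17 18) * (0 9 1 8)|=|(0 9 1 8)(17 18)|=4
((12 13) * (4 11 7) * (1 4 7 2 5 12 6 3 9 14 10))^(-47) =(1 4 11 2 5 12 13 6 3 9 14 10)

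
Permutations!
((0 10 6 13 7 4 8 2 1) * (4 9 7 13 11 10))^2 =((13)(0 4 8 2 1)(6 11 10)(7 9))^2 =(13)(0 8 1 4 2)(6 10 11)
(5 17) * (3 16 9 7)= (3 16 9 7)(5 17)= [0, 1, 2, 16, 4, 17, 6, 3, 8, 7, 10, 11, 12, 13, 14, 15, 9, 5]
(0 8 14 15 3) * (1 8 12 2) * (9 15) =[12, 8, 1, 0, 4, 5, 6, 7, 14, 15, 10, 11, 2, 13, 9, 3] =(0 12 2 1 8 14 9 15 3)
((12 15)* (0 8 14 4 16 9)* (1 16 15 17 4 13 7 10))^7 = ((0 8 14 13 7 10 1 16 9)(4 15 12 17))^7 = (0 16 10 13 8 9 1 7 14)(4 17 12 15)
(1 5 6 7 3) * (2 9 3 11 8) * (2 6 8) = (1 5 8 6 7 11 2 9 3) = [0, 5, 9, 1, 4, 8, 7, 11, 6, 3, 10, 2]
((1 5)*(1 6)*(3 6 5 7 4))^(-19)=(1 7 4 3 6)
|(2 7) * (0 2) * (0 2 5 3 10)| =4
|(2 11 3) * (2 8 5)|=|(2 11 3 8 5)|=5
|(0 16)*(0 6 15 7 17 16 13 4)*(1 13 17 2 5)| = |(0 17 16 6 15 7 2 5 1 13 4)| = 11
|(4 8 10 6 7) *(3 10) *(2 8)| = 7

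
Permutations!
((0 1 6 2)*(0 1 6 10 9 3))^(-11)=((0 6 2 1 10 9 3))^(-11)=(0 1 3 2 9 6 10)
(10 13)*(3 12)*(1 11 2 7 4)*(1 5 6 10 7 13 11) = (2 13 7 4 5 6 10 11)(3 12) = [0, 1, 13, 12, 5, 6, 10, 4, 8, 9, 11, 2, 3, 7]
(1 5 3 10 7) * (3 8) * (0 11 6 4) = [11, 5, 2, 10, 0, 8, 4, 1, 3, 9, 7, 6] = (0 11 6 4)(1 5 8 3 10 7)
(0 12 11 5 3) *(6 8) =(0 12 11 5 3)(6 8) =[12, 1, 2, 0, 4, 3, 8, 7, 6, 9, 10, 5, 11]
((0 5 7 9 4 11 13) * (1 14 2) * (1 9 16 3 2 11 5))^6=((0 1 14 11 13)(2 9 4 5 7 16 3))^6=(0 1 14 11 13)(2 3 16 7 5 4 9)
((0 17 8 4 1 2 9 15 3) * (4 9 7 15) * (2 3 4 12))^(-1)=((0 17 8 9 12 2 7 15 4 1 3))^(-1)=(0 3 1 4 15 7 2 12 9 8 17)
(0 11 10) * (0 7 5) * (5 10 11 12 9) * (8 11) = (0 12 9 5)(7 10)(8 11) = [12, 1, 2, 3, 4, 0, 6, 10, 11, 5, 7, 8, 9]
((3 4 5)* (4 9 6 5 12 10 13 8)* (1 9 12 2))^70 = ((1 9 6 5 3 12 10 13 8 4 2))^70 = (1 3 8 9 12 4 6 10 2 5 13)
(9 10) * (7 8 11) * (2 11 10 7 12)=(2 11 12)(7 8 10 9)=[0, 1, 11, 3, 4, 5, 6, 8, 10, 7, 9, 12, 2]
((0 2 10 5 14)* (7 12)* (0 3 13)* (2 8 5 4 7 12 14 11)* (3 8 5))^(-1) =(0 13 3 8 14 7 4 10 2 11 5)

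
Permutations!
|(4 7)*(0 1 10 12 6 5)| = |(0 1 10 12 6 5)(4 7)| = 6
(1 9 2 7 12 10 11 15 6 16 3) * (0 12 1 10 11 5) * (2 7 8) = [12, 9, 8, 10, 4, 0, 16, 1, 2, 7, 5, 15, 11, 13, 14, 6, 3] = (0 12 11 15 6 16 3 10 5)(1 9 7)(2 8)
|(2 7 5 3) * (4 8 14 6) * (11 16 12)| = 12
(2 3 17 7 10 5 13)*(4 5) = [0, 1, 3, 17, 5, 13, 6, 10, 8, 9, 4, 11, 12, 2, 14, 15, 16, 7] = (2 3 17 7 10 4 5 13)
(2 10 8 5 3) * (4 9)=(2 10 8 5 3)(4 9)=[0, 1, 10, 2, 9, 3, 6, 7, 5, 4, 8]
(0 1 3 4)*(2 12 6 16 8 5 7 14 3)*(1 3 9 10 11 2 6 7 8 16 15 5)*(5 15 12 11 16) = (0 3 4)(1 6 12 7 14 9 10 16 5 8)(2 11) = [3, 6, 11, 4, 0, 8, 12, 14, 1, 10, 16, 2, 7, 13, 9, 15, 5]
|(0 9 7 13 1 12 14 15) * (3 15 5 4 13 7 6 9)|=6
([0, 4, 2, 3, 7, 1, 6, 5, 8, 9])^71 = [0, 5, 2, 3, 1, 7, 6, 4, 8, 9]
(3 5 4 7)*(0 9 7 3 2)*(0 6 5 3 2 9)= (2 6 5 4)(7 9)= [0, 1, 6, 3, 2, 4, 5, 9, 8, 7]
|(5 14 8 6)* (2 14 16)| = |(2 14 8 6 5 16)| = 6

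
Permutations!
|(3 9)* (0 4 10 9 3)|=|(0 4 10 9)|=4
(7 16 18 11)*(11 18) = (18)(7 16 11) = [0, 1, 2, 3, 4, 5, 6, 16, 8, 9, 10, 7, 12, 13, 14, 15, 11, 17, 18]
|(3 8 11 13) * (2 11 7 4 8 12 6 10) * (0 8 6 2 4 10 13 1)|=12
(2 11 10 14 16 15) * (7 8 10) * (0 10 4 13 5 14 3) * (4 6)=[10, 1, 11, 0, 13, 14, 4, 8, 6, 9, 3, 7, 12, 5, 16, 2, 15]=(0 10 3)(2 11 7 8 6 4 13 5 14 16 15)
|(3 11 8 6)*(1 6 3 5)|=|(1 6 5)(3 11 8)|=3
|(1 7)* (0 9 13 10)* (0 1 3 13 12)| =|(0 9 12)(1 7 3 13 10)| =15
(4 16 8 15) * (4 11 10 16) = (8 15 11 10 16) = [0, 1, 2, 3, 4, 5, 6, 7, 15, 9, 16, 10, 12, 13, 14, 11, 8]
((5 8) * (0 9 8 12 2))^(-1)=(0 2 12 5 8 9)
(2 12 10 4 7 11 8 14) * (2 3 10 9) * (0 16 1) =(0 16 1)(2 12 9)(3 10 4 7 11 8 14) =[16, 0, 12, 10, 7, 5, 6, 11, 14, 2, 4, 8, 9, 13, 3, 15, 1]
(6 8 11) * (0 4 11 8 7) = (0 4 11 6 7) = [4, 1, 2, 3, 11, 5, 7, 0, 8, 9, 10, 6]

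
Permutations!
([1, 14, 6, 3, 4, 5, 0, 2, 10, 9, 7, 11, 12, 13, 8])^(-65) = [6, 0, 7, 3, 4, 5, 2, 10, 14, 9, 8, 11, 12, 13, 1]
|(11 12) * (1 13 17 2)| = 4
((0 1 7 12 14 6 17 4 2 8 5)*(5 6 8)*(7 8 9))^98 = ((0 1 8 6 17 4 2 5)(7 12 14 9))^98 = (0 8 17 2)(1 6 4 5)(7 14)(9 12)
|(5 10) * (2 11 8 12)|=4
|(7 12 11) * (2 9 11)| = 5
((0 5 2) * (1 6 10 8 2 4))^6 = ((0 5 4 1 6 10 8 2))^6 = (0 8 6 4)(1 5 2 10)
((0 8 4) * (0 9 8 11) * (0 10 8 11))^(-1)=((4 9 11 10 8))^(-1)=(4 8 10 11 9)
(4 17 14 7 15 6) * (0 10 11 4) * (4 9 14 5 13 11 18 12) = (0 10 18 12 4 17 5 13 11 9 14 7 15 6) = [10, 1, 2, 3, 17, 13, 0, 15, 8, 14, 18, 9, 4, 11, 7, 6, 16, 5, 12]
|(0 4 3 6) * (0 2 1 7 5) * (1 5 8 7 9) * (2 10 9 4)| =|(0 2 5)(1 4 3 6 10 9)(7 8)| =6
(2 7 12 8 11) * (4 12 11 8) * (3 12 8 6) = (2 7 11)(3 12 4 8 6) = [0, 1, 7, 12, 8, 5, 3, 11, 6, 9, 10, 2, 4]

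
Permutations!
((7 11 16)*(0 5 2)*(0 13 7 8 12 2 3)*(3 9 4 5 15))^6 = (2 12 8 16 11 7 13)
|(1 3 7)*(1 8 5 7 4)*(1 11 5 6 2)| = 9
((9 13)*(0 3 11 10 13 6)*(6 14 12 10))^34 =(0 11)(3 6)(9 13 10 12 14)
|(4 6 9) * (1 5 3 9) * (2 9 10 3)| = 6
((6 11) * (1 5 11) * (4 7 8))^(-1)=(1 6 11 5)(4 8 7)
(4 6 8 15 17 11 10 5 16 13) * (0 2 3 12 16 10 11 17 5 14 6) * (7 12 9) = (17)(0 2 3 9 7 12 16 13 4)(5 10 14 6 8 15) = [2, 1, 3, 9, 0, 10, 8, 12, 15, 7, 14, 11, 16, 4, 6, 5, 13, 17]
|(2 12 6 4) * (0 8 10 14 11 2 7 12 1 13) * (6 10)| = 12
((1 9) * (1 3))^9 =((1 9 3))^9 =(9)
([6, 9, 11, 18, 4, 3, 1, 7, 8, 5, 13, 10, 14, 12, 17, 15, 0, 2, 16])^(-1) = (0 16 18 3 5 9 1 6)(2 17 14 12 13 10 11)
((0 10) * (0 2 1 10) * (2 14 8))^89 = ((1 10 14 8 2))^89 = (1 2 8 14 10)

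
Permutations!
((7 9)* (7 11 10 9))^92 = (9 10 11)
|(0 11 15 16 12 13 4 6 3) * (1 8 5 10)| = |(0 11 15 16 12 13 4 6 3)(1 8 5 10)| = 36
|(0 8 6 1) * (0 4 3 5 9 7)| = |(0 8 6 1 4 3 5 9 7)| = 9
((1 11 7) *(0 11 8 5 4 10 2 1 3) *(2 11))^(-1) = (0 3 7 11 10 4 5 8 1 2)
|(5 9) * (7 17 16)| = 6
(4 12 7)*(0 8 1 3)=(0 8 1 3)(4 12 7)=[8, 3, 2, 0, 12, 5, 6, 4, 1, 9, 10, 11, 7]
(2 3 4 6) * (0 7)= (0 7)(2 3 4 6)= [7, 1, 3, 4, 6, 5, 2, 0]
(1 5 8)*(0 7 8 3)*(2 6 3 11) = (0 7 8 1 5 11 2 6 3) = [7, 5, 6, 0, 4, 11, 3, 8, 1, 9, 10, 2]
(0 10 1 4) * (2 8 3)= (0 10 1 4)(2 8 3)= [10, 4, 8, 2, 0, 5, 6, 7, 3, 9, 1]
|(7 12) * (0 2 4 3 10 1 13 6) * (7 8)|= 24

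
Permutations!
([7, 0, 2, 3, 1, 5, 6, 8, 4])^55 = (8)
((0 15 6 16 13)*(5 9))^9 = ((0 15 6 16 13)(5 9))^9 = (0 13 16 6 15)(5 9)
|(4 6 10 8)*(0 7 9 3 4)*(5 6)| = |(0 7 9 3 4 5 6 10 8)| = 9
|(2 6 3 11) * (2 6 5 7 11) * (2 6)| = |(2 5 7 11)(3 6)| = 4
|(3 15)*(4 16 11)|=|(3 15)(4 16 11)|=6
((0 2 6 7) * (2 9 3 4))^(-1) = ((0 9 3 4 2 6 7))^(-1) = (0 7 6 2 4 3 9)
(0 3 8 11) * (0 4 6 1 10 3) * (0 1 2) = (0 1 10 3 8 11 4 6 2) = [1, 10, 0, 8, 6, 5, 2, 7, 11, 9, 3, 4]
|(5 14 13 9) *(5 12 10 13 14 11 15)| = 12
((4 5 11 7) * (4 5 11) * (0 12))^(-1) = (0 12)(4 5 7 11)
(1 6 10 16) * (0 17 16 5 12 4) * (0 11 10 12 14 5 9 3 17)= (1 6 12 4 11 10 9 3 17 16)(5 14)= [0, 6, 2, 17, 11, 14, 12, 7, 8, 3, 9, 10, 4, 13, 5, 15, 1, 16]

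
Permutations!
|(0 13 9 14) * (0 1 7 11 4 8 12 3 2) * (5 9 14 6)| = |(0 13 14 1 7 11 4 8 12 3 2)(5 9 6)| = 33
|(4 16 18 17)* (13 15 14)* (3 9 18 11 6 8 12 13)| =13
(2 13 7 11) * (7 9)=(2 13 9 7 11)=[0, 1, 13, 3, 4, 5, 6, 11, 8, 7, 10, 2, 12, 9]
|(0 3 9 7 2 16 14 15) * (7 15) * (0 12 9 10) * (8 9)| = |(0 3 10)(2 16 14 7)(8 9 15 12)| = 12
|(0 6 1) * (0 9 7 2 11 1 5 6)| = |(1 9 7 2 11)(5 6)| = 10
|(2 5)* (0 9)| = 2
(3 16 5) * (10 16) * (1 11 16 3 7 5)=(1 11 16)(3 10)(5 7)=[0, 11, 2, 10, 4, 7, 6, 5, 8, 9, 3, 16, 12, 13, 14, 15, 1]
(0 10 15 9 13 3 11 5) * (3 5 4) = (0 10 15 9 13 5)(3 11 4) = [10, 1, 2, 11, 3, 0, 6, 7, 8, 13, 15, 4, 12, 5, 14, 9]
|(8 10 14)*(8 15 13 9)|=|(8 10 14 15 13 9)|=6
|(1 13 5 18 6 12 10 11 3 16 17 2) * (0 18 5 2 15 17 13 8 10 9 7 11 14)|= 30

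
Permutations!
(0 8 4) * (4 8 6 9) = [6, 1, 2, 3, 0, 5, 9, 7, 8, 4] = (0 6 9 4)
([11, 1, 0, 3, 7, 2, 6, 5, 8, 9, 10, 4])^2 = (0 4 5)(2 11 7)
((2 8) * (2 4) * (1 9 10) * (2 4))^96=(10)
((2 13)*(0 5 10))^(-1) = ((0 5 10)(2 13))^(-1) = (0 10 5)(2 13)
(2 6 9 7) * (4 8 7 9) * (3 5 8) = (9)(2 6 4 3 5 8 7) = [0, 1, 6, 5, 3, 8, 4, 2, 7, 9]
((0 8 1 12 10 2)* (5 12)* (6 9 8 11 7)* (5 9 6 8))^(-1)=(0 2 10 12 5 9 1 8 7 11)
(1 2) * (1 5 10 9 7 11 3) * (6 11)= (1 2 5 10 9 7 6 11 3)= [0, 2, 5, 1, 4, 10, 11, 6, 8, 7, 9, 3]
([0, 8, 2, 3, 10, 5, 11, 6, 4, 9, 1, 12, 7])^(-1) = [0, 10, 2, 3, 8, 5, 7, 12, 1, 9, 4, 6, 11]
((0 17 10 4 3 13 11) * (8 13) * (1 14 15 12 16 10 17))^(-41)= (17)(0 4 14 8 12 11 10 1 3 15 13 16)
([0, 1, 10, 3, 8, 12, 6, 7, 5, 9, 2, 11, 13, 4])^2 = [0, 1, 2, 3, 5, 13, 6, 7, 12, 9, 10, 11, 4, 8]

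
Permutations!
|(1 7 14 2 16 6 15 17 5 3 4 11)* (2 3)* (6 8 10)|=|(1 7 14 3 4 11)(2 16 8 10 6 15 17 5)|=24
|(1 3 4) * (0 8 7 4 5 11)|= |(0 8 7 4 1 3 5 11)|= 8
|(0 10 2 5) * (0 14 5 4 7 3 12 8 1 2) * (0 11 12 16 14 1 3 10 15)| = |(0 15)(1 2 4 7 10 11 12 8 3 16 14 5)| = 12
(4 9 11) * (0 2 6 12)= [2, 1, 6, 3, 9, 5, 12, 7, 8, 11, 10, 4, 0]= (0 2 6 12)(4 9 11)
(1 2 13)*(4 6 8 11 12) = (1 2 13)(4 6 8 11 12) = [0, 2, 13, 3, 6, 5, 8, 7, 11, 9, 10, 12, 4, 1]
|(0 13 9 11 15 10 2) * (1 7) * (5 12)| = 14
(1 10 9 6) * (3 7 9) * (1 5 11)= (1 10 3 7 9 6 5 11)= [0, 10, 2, 7, 4, 11, 5, 9, 8, 6, 3, 1]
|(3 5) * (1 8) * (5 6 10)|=|(1 8)(3 6 10 5)|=4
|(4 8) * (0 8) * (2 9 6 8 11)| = |(0 11 2 9 6 8 4)| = 7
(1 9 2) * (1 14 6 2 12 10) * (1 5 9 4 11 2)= (1 4 11 2 14 6)(5 9 12 10)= [0, 4, 14, 3, 11, 9, 1, 7, 8, 12, 5, 2, 10, 13, 6]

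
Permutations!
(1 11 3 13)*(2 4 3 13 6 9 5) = [0, 11, 4, 6, 3, 2, 9, 7, 8, 5, 10, 13, 12, 1] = (1 11 13)(2 4 3 6 9 5)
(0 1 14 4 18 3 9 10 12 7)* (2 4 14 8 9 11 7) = (0 1 8 9 10 12 2 4 18 3 11 7) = [1, 8, 4, 11, 18, 5, 6, 0, 9, 10, 12, 7, 2, 13, 14, 15, 16, 17, 3]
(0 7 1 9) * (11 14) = (0 7 1 9)(11 14) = [7, 9, 2, 3, 4, 5, 6, 1, 8, 0, 10, 14, 12, 13, 11]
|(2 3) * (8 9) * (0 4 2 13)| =|(0 4 2 3 13)(8 9)| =10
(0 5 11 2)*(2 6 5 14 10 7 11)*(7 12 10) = (0 14 7 11 6 5 2)(10 12) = [14, 1, 0, 3, 4, 2, 5, 11, 8, 9, 12, 6, 10, 13, 7]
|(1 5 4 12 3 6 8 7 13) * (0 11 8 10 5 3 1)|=|(0 11 8 7 13)(1 3 6 10 5 4 12)|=35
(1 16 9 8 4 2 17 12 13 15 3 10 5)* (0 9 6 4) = [9, 16, 17, 10, 2, 1, 4, 7, 0, 8, 5, 11, 13, 15, 14, 3, 6, 12] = (0 9 8)(1 16 6 4 2 17 12 13 15 3 10 5)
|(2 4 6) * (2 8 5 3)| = 6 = |(2 4 6 8 5 3)|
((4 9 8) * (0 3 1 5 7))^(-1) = (0 7 5 1 3)(4 8 9)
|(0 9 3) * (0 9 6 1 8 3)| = |(0 6 1 8 3 9)| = 6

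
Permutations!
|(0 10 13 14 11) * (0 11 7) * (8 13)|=6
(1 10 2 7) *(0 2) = (0 2 7 1 10) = [2, 10, 7, 3, 4, 5, 6, 1, 8, 9, 0]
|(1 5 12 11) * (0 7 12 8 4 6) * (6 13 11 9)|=30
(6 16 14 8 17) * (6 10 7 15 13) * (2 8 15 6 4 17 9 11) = (2 8 9 11)(4 17 10 7 6 16 14 15 13) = [0, 1, 8, 3, 17, 5, 16, 6, 9, 11, 7, 2, 12, 4, 15, 13, 14, 10]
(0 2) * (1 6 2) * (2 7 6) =[1, 2, 0, 3, 4, 5, 7, 6] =(0 1 2)(6 7)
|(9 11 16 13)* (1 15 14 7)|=|(1 15 14 7)(9 11 16 13)|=4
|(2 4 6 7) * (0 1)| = 4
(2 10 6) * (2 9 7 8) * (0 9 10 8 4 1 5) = (0 9 7 4 1 5)(2 8)(6 10) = [9, 5, 8, 3, 1, 0, 10, 4, 2, 7, 6]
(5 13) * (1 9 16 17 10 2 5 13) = [0, 9, 5, 3, 4, 1, 6, 7, 8, 16, 2, 11, 12, 13, 14, 15, 17, 10] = (1 9 16 17 10 2 5)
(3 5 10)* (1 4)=(1 4)(3 5 10)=[0, 4, 2, 5, 1, 10, 6, 7, 8, 9, 3]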